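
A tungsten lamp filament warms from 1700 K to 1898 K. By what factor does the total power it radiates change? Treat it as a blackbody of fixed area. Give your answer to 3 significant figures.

P ∝ T⁴, so P₂/P₁ = (T₂/T₁)⁴ = (1898/1700)⁴ = (1.11647)⁴ = 1.55.

P₂/P₁ ≈ 1.55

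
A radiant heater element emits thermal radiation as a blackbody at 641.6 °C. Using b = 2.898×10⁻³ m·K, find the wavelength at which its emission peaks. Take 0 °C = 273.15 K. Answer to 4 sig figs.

T = 641.6 °C + 273.15 = 914.75 K.
Wien's displacement law: λ_max = b/T = (2.898×10⁻³ m·K)/(914.75 K) = 3.1681×10⁻⁶ m.
That is 3.168 μm, in the infrared range.

λ_max ≈ 3.168 μm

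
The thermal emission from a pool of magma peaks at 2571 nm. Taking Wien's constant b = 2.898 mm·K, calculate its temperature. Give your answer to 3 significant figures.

T ≈ 1.13×10³ K

Wien's law gives T = b/λ_max = (2.898×10⁻³ m·K)/(2.571×10⁻⁶ m) = 1.13×10³ K.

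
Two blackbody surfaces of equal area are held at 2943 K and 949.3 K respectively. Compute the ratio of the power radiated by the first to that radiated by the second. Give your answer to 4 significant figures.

With equal areas, P₁/P₂ = (T₁/T₂)⁴ = (2943/949.3)⁴ = 92.37.

P₁/P₂ ≈ 92.37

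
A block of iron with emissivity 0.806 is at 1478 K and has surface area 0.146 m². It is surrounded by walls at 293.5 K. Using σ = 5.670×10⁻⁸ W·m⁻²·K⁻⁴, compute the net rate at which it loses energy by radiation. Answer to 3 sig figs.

Net loss ≈ 3.18×10⁴ W

Area A = 0.146 m².
Net radiated power P_net = εσA(T⁴ − T₀⁴) = 0.806×5.670×10⁻⁸×0.146×(1478⁴ − 293.5⁴).
T⁴ − T₀⁴ = 4.77197×10¹² − 7.42049×10⁹ = 4.76455×10¹² K⁴, so P_net = 3.18×10⁴ W.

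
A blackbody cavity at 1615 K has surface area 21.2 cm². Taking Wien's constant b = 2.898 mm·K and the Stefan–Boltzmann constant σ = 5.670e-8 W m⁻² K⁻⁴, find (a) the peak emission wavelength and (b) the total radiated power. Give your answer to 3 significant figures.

λ_max ≈ 1.79 μm; P ≈ 818 W

(a) λ_max = b/T = 2.898×10⁻³/1615 = 1.794×10⁻⁶ m = 1.79 μm.
Area A = 21.2 cm² = 2.12×10⁻³ m².
(b) P = σAT⁴ = 5.670×10⁻⁸×2.12×10⁻³×(1615)⁴ = 818 W.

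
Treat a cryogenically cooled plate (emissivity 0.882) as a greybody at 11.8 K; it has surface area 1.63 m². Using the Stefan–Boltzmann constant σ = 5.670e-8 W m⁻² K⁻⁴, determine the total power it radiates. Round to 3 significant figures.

P ≈ 1.58×10⁻³ W

Area A = 1.63 m².
P = εσAT⁴ = 0.882 × 5.670×10⁻⁸ × 1.63 × (11.8)⁴ = 1.58×10⁻³ W.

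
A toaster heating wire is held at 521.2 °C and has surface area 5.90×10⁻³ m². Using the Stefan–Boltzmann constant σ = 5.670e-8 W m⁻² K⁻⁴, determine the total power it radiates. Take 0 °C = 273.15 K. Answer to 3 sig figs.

T = 521.2 °C + 273.15 = 794.35 K.
Area A = 5.90×10⁻³ m².
P = σAT⁴ = 5.670×10⁻⁸ × 5.90×10⁻³ × (794.35)⁴ = 133 W.

P ≈ 133 W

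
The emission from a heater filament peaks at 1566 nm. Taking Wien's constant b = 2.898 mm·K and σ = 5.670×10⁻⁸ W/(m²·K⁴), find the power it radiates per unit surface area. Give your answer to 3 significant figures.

I ≈ 6.65×10⁵ W/m²

Wien's law: T = b/λ_max = 2.898×10⁻³/1.566×10⁻⁶ = 1850.57 K.
Then I = σT⁴ = 5.670×10⁻⁸×(1850.57)⁴ = 6.65×10⁵ W/m².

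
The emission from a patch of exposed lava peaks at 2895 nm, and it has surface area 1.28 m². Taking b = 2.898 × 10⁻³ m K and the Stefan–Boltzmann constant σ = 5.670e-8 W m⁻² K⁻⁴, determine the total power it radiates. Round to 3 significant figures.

Wien's law: T = b/λ_max = 2.898×10⁻³/2.895×10⁻⁶ = 1001.04 K.
Area A = 1.28 m².
Then P = σAT⁴ = 5.670×10⁻⁸×1.28×(1001.04)⁴ = 7.29×10⁴ W.

P ≈ 7.29×10⁴ W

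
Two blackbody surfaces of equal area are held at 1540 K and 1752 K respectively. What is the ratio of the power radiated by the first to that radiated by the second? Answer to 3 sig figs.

P₁/P₂ ≈ 0.597

With equal areas, P₁/P₂ = (T₁/T₂)⁴ = (1540/1752)⁴ = 0.597.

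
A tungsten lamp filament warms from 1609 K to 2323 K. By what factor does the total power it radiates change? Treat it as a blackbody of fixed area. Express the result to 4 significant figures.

P ∝ T⁴, so P₂/P₁ = (T₂/T₁)⁴ = (2323/1609)⁴ = (1.44375)⁴ = 4.345.

P₂/P₁ ≈ 4.345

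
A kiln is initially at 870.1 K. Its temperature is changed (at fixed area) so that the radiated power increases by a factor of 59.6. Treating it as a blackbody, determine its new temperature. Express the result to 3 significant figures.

T₂ ≈ 2.42×10³ K

P ∝ T⁴, so T₂/T₁ = (P₂/P₁)^(1/4) = (59.6)^(1/4) = 2.77851.
T₂ = 870.1 × 2.77851 = 2.42×10³ K.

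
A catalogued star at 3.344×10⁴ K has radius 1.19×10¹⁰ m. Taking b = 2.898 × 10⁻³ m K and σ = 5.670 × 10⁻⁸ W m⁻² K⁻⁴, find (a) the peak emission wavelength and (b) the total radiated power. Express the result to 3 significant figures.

(a) λ_max = b/T = 2.898×10⁻³/3.344×10⁴ = 8.666×10⁻⁸ m = 86.7 nm.
Surface area A = 4πR² = 4π(1.19×10¹⁰ m)² = 1.77952×10²¹ m².
(b) P = σAT⁴ = 5.670×10⁻⁸×1.77952×10²¹×(3.344×10⁴)⁴ = 1.26×10³² W.

λ_max ≈ 86.7 nm; P ≈ 1.26×10³² W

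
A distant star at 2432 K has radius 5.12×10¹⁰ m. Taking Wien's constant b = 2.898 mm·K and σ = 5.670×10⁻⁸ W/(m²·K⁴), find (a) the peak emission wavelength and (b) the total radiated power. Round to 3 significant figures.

(a) λ_max = b/T = 2.898×10⁻³/2432 = 1.192×10⁻⁶ m = 1.19×10³ nm.
Surface area A = 4πR² = 4π(5.12×10¹⁰ m)² = 3.29420×10²² m².
(b) P = σAT⁴ = 5.670×10⁻⁸×3.29420×10²²×(2432)⁴ = 6.53×10²⁸ W.

λ_max ≈ 1.19×10³ nm; P ≈ 6.53×10²⁸ W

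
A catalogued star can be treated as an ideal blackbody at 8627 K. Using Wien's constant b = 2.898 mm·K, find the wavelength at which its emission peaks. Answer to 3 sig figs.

Wien's displacement law: λ_max = b/T = (2.898×10⁻³ m·K)/(8627 K) = 3.359×10⁻⁷ m.
That is 336 nm, in the ultraviolet range.

λ_max ≈ 336 nm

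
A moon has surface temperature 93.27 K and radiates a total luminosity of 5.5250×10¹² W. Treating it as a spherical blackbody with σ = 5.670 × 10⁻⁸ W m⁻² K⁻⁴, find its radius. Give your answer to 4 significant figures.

R ≈ 3.201×10⁵ m

L = 4πR²σT⁴ ⇒ R = √(L/(4πσT⁴)).
σT⁴ = 4.29093 W/m², so R = √(5.5250×10¹²/(4π×4.29093)) = 3.201×10⁵ m.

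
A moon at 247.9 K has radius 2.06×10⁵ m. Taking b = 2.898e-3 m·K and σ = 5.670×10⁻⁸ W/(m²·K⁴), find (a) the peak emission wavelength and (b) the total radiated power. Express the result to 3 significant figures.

(a) λ_max = b/T = 2.898×10⁻³/247.9 = 1.169×10⁻⁵ m = 11.7 μm.
Surface area A = 4πR² = 4π(2.06×10⁵ m)² = 5.33267×10¹¹ m².
(b) P = σAT⁴ = 5.670×10⁻⁸×5.33267×10¹¹×(247.9)⁴ = 1.14×10¹⁴ W.

λ_max ≈ 11.7 μm; P ≈ 1.14×10¹⁴ W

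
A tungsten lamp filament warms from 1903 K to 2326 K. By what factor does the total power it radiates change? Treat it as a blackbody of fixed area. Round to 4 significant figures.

P₂/P₁ ≈ 2.232

P ∝ T⁴, so P₂/P₁ = (T₂/T₁)⁴ = (2326/1903)⁴ = (1.22228)⁴ = 2.232.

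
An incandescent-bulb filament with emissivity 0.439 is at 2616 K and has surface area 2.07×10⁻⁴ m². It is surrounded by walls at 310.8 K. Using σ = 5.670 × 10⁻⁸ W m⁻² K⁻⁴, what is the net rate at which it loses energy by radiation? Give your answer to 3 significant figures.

Net loss ≈ 241 W

Area A = 2.07×10⁻⁴ m².
Net radiated power P_net = εσA(T⁴ − T₀⁴) = 0.439×5.670×10⁻⁸×2.07×10⁻⁴×(2616⁴ − 310.8⁴).
T⁴ − T₀⁴ = 4.68329×10¹³ − 9.33091×10⁹ = 4.68236×10¹³ K⁴, so P_net = 241 W.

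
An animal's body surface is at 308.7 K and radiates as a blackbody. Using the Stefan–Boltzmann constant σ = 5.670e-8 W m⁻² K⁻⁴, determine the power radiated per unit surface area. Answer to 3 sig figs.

I ≈ 515 W/m²

Stefan–Boltzmann: I = σT⁴ = 5.670×10⁻⁸ × (308.7)⁴ = 515 W/m².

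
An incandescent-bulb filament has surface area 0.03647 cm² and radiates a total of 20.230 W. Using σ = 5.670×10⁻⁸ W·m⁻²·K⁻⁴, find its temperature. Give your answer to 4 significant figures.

T ≈ 3145 K

Area A = 0.03647 cm² = 3.647×10⁻⁶ m².
P = σAT⁴ ⇒ T = (P/(σA))^(1/4) = (20.230/(5.670×10⁻⁸×3.647×10⁻⁶))^(1/4) = 3145 K.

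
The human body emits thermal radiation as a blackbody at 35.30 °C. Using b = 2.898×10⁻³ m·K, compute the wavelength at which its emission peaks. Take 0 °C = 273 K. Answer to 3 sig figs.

λ_max ≈ 9.40 μm

T = 35.30 °C + 273 = 308.30 K.
Wien's displacement law: λ_max = b/T = (2.898×10⁻³ m·K)/(308.30 K) = 9.400×10⁻⁶ m.
That is 9.40 μm, in the infrared range.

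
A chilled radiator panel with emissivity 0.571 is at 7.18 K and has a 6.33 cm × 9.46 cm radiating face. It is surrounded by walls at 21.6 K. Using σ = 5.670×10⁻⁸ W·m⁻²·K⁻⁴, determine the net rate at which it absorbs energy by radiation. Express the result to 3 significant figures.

Net gain ≈ 4.17×10⁻⁵ W

Area A = 0.0633 × 0.0946 = 5.98818×10⁻³ m².
Net radiated power P_net = εσA(T⁴ − T₀⁴) = 0.571×5.670×10⁻⁸×5.98818×10⁻³×(7.18⁴ − 21.6⁴).
T⁴ − T₀⁴ = 2657.65 − 2.17678×10⁵ = -2.15020×10⁵ K⁴, so P_net = -4.17×10⁻⁵ W — negative, meaning a net gain of 4.17×10⁻⁵ W.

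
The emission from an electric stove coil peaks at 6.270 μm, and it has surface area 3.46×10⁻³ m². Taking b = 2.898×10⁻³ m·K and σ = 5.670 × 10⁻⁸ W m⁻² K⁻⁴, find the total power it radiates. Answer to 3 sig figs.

P ≈ 8.95 W

Wien's law: T = b/λ_max = 2.898×10⁻³/6.270×10⁻⁶ = 462.201 K.
Area A = 3.46×10⁻³ m².
Then P = σAT⁴ = 5.670×10⁻⁸×3.46×10⁻³×(462.201)⁴ = 8.95 W.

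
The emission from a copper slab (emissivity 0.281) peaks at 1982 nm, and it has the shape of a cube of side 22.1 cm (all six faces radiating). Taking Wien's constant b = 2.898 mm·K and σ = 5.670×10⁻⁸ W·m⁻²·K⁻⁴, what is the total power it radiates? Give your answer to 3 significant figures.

Wien's law: T = b/λ_max = 2.898×10⁻³/1.982×10⁻⁶ = 1462.16 K.
Area A = 6s² = 6×(0.221 m)² = 0.293046 m².
Then P = εσAT⁴ = 0.281×5.670×10⁻⁸×0.293046×(1462.16)⁴ = 2.13×10⁴ W.

P ≈ 2.13×10⁴ W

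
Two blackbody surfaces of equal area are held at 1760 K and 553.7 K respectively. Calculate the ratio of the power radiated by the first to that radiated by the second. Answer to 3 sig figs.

With equal areas, P₁/P₂ = (T₁/T₂)⁴ = (1760/553.7)⁴ = 102.

P₁/P₂ ≈ 102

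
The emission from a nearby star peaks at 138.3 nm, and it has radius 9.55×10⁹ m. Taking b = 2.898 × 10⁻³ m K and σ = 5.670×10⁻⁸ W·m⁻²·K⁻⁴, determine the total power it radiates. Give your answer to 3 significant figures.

P ≈ 1.25×10³¹ W

Wien's law: T = b/λ_max = 2.898×10⁻³/1.383×10⁻⁷ = 20954.4 K.
Surface area A = 4πR² = 4π(9.55×10⁹ m)² = 1.14608×10²¹ m².
Then P = σAT⁴ = 5.670×10⁻⁸×1.14608×10²¹×(20954.4)⁴ = 1.25×10³¹ W.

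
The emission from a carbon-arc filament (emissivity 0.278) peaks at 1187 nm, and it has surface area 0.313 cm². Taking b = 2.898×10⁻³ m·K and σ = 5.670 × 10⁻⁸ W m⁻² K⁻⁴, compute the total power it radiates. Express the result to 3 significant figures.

Wien's law: T = b/λ_max = 2.898×10⁻³/1.187×10⁻⁶ = 2441.45 K.
Area A = 0.313 cm² = 3.13×10⁻⁵ m².
Then P = εσAT⁴ = 0.278×5.670×10⁻⁸×3.13×10⁻⁵×(2441.45)⁴ = 17.5 W.

P ≈ 17.5 W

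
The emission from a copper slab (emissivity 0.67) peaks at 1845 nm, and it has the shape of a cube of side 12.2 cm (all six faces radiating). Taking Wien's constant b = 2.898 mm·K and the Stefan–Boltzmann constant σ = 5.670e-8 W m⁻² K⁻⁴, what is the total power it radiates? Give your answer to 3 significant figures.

Wien's law: T = b/λ_max = 2.898×10⁻³/1.845×10⁻⁶ = 1570.73 K.
Area A = 6s² = 6×(0.122 m)² = 0.089304 m².
Then P = εσAT⁴ = 0.67×5.670×10⁻⁸×0.089304×(1570.73)⁴ = 2.07×10⁴ W.

P ≈ 2.07×10⁴ W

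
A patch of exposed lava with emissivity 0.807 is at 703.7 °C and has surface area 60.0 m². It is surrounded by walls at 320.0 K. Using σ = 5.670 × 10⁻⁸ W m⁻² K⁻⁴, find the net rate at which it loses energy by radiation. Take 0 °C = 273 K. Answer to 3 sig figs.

T = 703.7 °C + 273 = 976.7 K.
Area A = 60.0 m².
Net radiated power P_net = εσA(T⁴ − T₀⁴) = 0.807×5.670×10⁻⁸×60.0×(976.7⁴ − 320.0⁴).
T⁴ − T₀⁴ = 9.10007×10¹¹ − 1.04858×10¹⁰ = 8.99521×10¹¹ K⁴, so P_net = 2.47×10⁶ W.

Net loss ≈ 2.47×10⁶ W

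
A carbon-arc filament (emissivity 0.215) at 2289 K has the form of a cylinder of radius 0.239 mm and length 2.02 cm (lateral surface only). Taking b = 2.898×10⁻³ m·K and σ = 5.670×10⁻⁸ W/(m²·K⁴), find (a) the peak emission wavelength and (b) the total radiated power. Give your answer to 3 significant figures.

(a) λ_max = b/T = 2.898×10⁻³/2289 = 1.266×10⁻⁶ m = 1.27 μm.
Lateral area A = 2πrL = 2π×2.39×10⁻⁴×0.0202 = 3.03340×10⁻⁵ m².
(b) P = εσAT⁴ = 0.215×5.670×10⁻⁸×3.03340×10⁻⁵×(2289)⁴ = 10.2 W.

λ_max ≈ 1.27 μm; P ≈ 10.2 W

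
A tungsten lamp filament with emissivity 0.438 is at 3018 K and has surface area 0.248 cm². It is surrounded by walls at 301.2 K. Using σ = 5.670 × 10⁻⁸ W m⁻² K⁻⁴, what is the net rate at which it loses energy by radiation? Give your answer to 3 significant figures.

Net loss ≈ 51.1 W

Area A = 0.248 cm² = 2.48×10⁻⁵ m².
Net radiated power P_net = εσA(T⁴ − T₀⁴) = 0.438×5.670×10⁻⁸×2.48×10⁻⁵×(3018⁴ − 301.2⁴).
T⁴ − T₀⁴ = 8.29616×10¹³ − 8.23038×10⁹ = 8.29534×10¹³ K⁴, so P_net = 51.1 W.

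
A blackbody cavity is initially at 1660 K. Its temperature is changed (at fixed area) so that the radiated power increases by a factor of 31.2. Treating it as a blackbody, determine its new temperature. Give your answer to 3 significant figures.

T₂ ≈ 3.92×10³ K

P ∝ T⁴, so T₂/T₁ = (P₂/P₁)^(1/4) = (31.2)^(1/4) = 2.36341.
T₂ = 1660 × 2.36341 = 3.92×10³ K.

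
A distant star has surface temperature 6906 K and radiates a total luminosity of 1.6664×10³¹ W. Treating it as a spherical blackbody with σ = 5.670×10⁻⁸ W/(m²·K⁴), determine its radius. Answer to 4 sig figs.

L = 4πR²σT⁴ ⇒ R = √(L/(4πσT⁴)).
σT⁴ = 1.28970×10⁸ W/m², so R = √(1.6664×10³¹/(4π×1.28970×10⁸)) = 1.014×10¹¹ m.

R ≈ 1.014×10¹¹ m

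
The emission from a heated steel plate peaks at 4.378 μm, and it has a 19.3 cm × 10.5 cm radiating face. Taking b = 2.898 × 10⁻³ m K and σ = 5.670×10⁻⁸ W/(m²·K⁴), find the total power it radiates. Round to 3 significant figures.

P ≈ 221 W

Wien's law: T = b/λ_max = 2.898×10⁻³/4.378×10⁻⁶ = 661.946 K.
Area A = 0.193 × 0.105 = 0.020265 m².
Then P = σAT⁴ = 5.670×10⁻⁸×0.020265×(661.946)⁴ = 221 W.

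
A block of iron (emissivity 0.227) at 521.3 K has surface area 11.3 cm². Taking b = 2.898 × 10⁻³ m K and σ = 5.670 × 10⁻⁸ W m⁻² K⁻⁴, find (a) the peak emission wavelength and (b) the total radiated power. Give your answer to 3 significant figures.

λ_max ≈ 5.56 μm; P ≈ 1.07 W

(a) λ_max = b/T = 2.898×10⁻³/521.3 = 5.559×10⁻⁶ m = 5.56 μm.
Area A = 11.3 cm² = 1.13×10⁻³ m².
(b) P = εσAT⁴ = 0.227×5.670×10⁻⁸×1.13×10⁻³×(521.3)⁴ = 1.07 W.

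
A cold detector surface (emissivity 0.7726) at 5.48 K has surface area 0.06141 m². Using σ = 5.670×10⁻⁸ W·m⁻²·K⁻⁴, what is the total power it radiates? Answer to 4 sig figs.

P ≈ 2.426×10⁻⁶ W

Area A = 0.06141 m².
P = εσAT⁴ = 0.7726 × 5.670×10⁻⁸ × 0.06141 × (5.48)⁴ = 2.426×10⁻⁶ W.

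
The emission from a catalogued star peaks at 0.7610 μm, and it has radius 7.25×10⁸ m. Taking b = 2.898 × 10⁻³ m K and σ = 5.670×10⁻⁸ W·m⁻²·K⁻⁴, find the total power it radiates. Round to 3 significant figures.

P ≈ 7.88×10²⁵ W

Wien's law: T = b/λ_max = 2.898×10⁻³/7.610×10⁻⁷ = 3808.15 K.
Surface area A = 4πR² = 4π(7.25×10⁸ m)² = 6.60520×10¹⁸ m².
Then P = σAT⁴ = 5.670×10⁻⁸×6.60520×10¹⁸×(3808.15)⁴ = 7.88×10²⁵ W.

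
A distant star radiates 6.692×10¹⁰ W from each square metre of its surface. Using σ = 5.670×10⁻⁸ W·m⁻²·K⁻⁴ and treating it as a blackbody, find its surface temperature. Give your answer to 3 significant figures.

I = σT⁴, so T = (I/σ)^(1/4) = (6.692×10¹⁰/(5.670×10⁻⁸))^(1/4) = 3.30×10⁴ K.

T ≈ 3.30×10⁴ K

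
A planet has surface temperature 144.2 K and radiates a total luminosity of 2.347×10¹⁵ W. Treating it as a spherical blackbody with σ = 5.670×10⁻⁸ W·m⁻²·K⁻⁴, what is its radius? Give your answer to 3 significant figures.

R ≈ 2.76×10⁶ m

L = 4πR²σT⁴ ⇒ R = √(L/(4πσT⁴)).
σT⁴ = 24.5157 W/m², so R = √(2.347×10¹⁵/(4π×24.5157)) = 2.76×10⁶ m.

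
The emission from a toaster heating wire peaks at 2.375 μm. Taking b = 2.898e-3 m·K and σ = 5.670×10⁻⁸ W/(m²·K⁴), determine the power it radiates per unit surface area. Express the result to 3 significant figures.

I ≈ 1.26×10⁵ W/m²

Wien's law: T = b/λ_max = 2.898×10⁻³/2.375×10⁻⁶ = 1220.21 K.
Then I = σT⁴ = 5.670×10⁻⁸×(1220.21)⁴ = 1.26×10⁵ W/m².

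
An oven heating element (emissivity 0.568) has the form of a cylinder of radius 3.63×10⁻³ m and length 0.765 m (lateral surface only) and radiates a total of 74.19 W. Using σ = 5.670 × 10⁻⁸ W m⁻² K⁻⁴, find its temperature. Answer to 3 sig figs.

Lateral area A = 2πrL = 2π×3.63×10⁻³×0.765 = 0.0174481 m².
P = εσAT⁴ ⇒ T = (P/(εσA))^(1/4) = (74.19/(0.568×5.670×10⁻⁸×0.0174481))^(1/4) = 603 K.

T ≈ 603 K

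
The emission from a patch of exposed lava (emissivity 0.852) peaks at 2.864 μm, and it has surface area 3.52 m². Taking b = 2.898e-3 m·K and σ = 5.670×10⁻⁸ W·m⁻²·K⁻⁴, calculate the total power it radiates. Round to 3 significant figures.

Wien's law: T = b/λ_max = 2.898×10⁻³/2.864×10⁻⁶ = 1011.87 K.
Area A = 3.52 m².
Then P = εσAT⁴ = 0.852×5.670×10⁻⁸×3.52×(1011.87)⁴ = 1.78×10⁵ W.

P ≈ 1.78×10⁵ W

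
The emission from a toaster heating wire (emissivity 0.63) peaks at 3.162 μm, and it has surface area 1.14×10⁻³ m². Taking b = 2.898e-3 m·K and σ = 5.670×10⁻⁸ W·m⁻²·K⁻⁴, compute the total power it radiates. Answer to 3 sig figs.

P ≈ 28.7 W

Wien's law: T = b/λ_max = 2.898×10⁻³/3.162×10⁻⁶ = 916.509 K.
Area A = 1.14×10⁻³ m².
Then P = εσAT⁴ = 0.63×5.670×10⁻⁸×1.14×10⁻³×(916.509)⁴ = 28.7 W.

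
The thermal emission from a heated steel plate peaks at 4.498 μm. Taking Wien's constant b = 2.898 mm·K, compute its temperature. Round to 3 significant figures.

T ≈ 644 K

Wien's law gives T = b/λ_max = (2.898×10⁻³ m·K)/(4.498×10⁻⁶ m) = 644 K.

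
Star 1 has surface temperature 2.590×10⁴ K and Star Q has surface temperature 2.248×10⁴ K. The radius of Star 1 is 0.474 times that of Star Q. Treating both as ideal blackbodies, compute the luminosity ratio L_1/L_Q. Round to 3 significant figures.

L ∝ R²T⁴, so L_1/L_Q = (R_1/R_Q)²(T_1/T_Q)⁴ = (0.474)² × (2.590×10⁴/2.248×10⁴)⁴ = 0.224676 × 1.76203 = 0.396.

L_1/L_Q ≈ 0.396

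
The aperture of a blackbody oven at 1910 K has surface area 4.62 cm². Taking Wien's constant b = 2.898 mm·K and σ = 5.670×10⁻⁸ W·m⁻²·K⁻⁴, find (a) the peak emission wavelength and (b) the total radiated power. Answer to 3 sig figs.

λ_max ≈ 1.52×10³ nm; P ≈ 349 W

(a) λ_max = b/T = 2.898×10⁻³/1910 = 1.517×10⁻⁶ m = 1.52×10³ nm.
Area A = 4.62 cm² = 4.62×10⁻⁴ m².
(b) P = σAT⁴ = 5.670×10⁻⁸×4.62×10⁻⁴×(1910)⁴ = 349 W.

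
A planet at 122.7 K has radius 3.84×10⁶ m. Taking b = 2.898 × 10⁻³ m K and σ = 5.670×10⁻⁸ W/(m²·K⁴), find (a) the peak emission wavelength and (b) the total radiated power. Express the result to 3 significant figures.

(a) λ_max = b/T = 2.898×10⁻³/122.7 = 2.362×10⁻⁵ m = 23.6 μm.
Surface area A = 4πR² = 4π(3.84×10⁶ m)² = 1.85299×10¹⁴ m².
(b) P = σAT⁴ = 5.670×10⁻⁸×1.85299×10¹⁴×(122.7)⁴ = 2.38×10¹⁵ W.

λ_max ≈ 23.6 μm; P ≈ 2.38×10¹⁵ W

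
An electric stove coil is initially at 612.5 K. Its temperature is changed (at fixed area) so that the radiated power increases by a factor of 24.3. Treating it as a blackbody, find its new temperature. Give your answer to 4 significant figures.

T₂ ≈ 1360 K

P ∝ T⁴, so T₂/T₁ = (P₂/P₁)^(1/4) = (24.3)^(1/4) = 2.22025.
T₂ = 612.5 × 2.22025 = 1360 K.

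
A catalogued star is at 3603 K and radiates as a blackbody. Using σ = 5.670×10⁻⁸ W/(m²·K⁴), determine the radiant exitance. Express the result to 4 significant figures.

I ≈ 9.555×10⁶ W/m²

Stefan–Boltzmann: I = σT⁴ = 5.670×10⁻⁸ × (3603)⁴ = 9.555×10⁶ W/m².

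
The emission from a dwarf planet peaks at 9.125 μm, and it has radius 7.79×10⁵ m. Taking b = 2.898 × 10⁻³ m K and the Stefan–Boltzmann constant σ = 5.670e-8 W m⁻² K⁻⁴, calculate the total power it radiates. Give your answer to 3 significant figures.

Wien's law: T = b/λ_max = 2.898×10⁻³/9.125×10⁻⁶ = 317.589 K.
Surface area A = 4πR² = 4π(7.79×10⁵ m)² = 7.62579×10¹² m².
Then P = σAT⁴ = 5.670×10⁻⁸×7.62579×10¹²×(317.589)⁴ = 4.40×10¹⁵ W.

P ≈ 4.40×10¹⁵ W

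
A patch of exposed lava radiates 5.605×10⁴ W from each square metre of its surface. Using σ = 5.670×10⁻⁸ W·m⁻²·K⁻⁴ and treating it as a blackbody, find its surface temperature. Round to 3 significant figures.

T ≈ 997 K

I = σT⁴, so T = (I/σ)^(1/4) = (5.605×10⁴/(5.670×10⁻⁸))^(1/4) = 997 K.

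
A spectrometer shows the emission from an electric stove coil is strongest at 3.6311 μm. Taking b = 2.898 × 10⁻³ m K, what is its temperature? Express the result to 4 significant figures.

T ≈ 798.1 K

Wien's law gives T = b/λ_max = (2.898×10⁻³ m·K)/(3.6311×10⁻⁶ m) = 798.1 K.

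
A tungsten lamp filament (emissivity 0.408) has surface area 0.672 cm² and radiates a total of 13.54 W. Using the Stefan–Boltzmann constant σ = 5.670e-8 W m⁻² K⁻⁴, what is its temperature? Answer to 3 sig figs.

Area A = 0.672 cm² = 6.72×10⁻⁵ m².
P = εσAT⁴ ⇒ T = (P/(εσA))^(1/4) = (13.54/(0.408×5.670×10⁻⁸×6.72×10⁻⁵))^(1/4) = 1.72×10³ K.

T ≈ 1.72×10³ K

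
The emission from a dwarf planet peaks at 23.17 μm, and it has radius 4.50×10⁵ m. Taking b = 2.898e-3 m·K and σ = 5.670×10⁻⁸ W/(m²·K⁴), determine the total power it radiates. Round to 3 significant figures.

Wien's law: T = b/λ_max = 2.898×10⁻³/2.317×10⁻⁵ = 125.076 K.
Surface area A = 4πR² = 4π(4.50×10⁵ m)² = 2.54469×10¹² m².
Then P = σAT⁴ = 5.670×10⁻⁸×2.54469×10¹²×(125.076)⁴ = 3.53×10¹³ W.

P ≈ 3.53×10¹³ W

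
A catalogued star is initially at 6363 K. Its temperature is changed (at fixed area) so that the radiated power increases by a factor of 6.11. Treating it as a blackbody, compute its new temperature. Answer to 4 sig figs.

T₂ ≈ 1.000×10⁴ K

P ∝ T⁴, so T₂/T₁ = (P₂/P₁)^(1/4) = (6.11)^(1/4) = 1.57221.
T₂ = 6363 × 1.57221 = 1.000×10⁴ K.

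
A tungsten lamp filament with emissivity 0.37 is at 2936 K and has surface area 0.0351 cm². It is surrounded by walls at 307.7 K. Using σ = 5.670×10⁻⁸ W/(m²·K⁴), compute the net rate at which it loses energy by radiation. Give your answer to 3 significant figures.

Net loss ≈ 5.47 W

Area A = 0.0351 cm² = 3.51×10⁻⁶ m².
Net radiated power P_net = εσA(T⁴ − T₀⁴) = 0.37×5.670×10⁻⁸×3.51×10⁻⁶×(2936⁴ − 307.7⁴).
T⁴ − T₀⁴ = 7.43061×10¹³ − 8.96417×10⁹ = 7.42971×10¹³ K⁴, so P_net = 5.47 W.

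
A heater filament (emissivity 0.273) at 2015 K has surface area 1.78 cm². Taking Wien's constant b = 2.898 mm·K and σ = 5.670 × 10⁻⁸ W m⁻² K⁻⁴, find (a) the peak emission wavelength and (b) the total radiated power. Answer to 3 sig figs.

(a) λ_max = b/T = 2.898×10⁻³/2015 = 1.438×10⁻⁶ m = 1.44×10³ nm.
Area A = 1.78 cm² = 1.78×10⁻⁴ m².
(b) P = εσAT⁴ = 0.273×5.670×10⁻⁸×1.78×10⁻⁴×(2015)⁴ = 45.4 W.

λ_max ≈ 1.44×10³ nm; P ≈ 45.4 W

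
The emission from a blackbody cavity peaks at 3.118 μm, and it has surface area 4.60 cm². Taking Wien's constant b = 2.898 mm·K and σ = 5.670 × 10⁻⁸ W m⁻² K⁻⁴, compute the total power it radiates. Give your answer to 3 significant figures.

Wien's law: T = b/λ_max = 2.898×10⁻³/3.118×10⁻⁶ = 929.442 K.
Area A = 4.60 cm² = 4.60×10⁻⁴ m².
Then P = σAT⁴ = 5.670×10⁻⁸×4.60×10⁻⁴×(929.442)⁴ = 19.5 W.

P ≈ 19.5 W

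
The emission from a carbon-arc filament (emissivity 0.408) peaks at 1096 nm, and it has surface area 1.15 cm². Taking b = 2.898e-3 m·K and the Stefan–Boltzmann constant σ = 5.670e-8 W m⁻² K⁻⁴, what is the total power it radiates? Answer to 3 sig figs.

P ≈ 130 W

Wien's law: T = b/λ_max = 2.898×10⁻³/1.096×10⁻⁶ = 2644.16 K.
Area A = 1.15 cm² = 1.15×10⁻⁴ m².
Then P = εσAT⁴ = 0.408×5.670×10⁻⁸×1.15×10⁻⁴×(2644.16)⁴ = 130 W.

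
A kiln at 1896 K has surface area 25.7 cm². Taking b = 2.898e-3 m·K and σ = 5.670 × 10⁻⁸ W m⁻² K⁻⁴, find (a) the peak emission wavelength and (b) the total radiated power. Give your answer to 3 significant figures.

λ_max ≈ 1.53×10³ nm; P ≈ 1.88×10³ W

(a) λ_max = b/T = 2.898×10⁻³/1896 = 1.528×10⁻⁶ m = 1.53×10³ nm.
Area A = 25.7 cm² = 2.57×10⁻³ m².
(b) P = σAT⁴ = 5.670×10⁻⁸×2.57×10⁻³×(1896)⁴ = 1.88×10³ W.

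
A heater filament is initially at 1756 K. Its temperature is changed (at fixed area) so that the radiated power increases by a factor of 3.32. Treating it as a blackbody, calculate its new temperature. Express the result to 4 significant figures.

T₂ ≈ 2370 K

P ∝ T⁴, so T₂/T₁ = (P₂/P₁)^(1/4) = (3.32)^(1/4) = 1.34985.
T₂ = 1756 × 1.34985 = 2370 K.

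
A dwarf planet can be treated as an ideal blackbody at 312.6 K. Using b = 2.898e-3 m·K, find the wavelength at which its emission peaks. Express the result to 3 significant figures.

Wien's displacement law: λ_max = b/T = (2.898×10⁻³ m·K)/(312.6 K) = 9.271×10⁻⁶ m.
That is 9.27 μm, in the infrared range.

λ_max ≈ 9.27 μm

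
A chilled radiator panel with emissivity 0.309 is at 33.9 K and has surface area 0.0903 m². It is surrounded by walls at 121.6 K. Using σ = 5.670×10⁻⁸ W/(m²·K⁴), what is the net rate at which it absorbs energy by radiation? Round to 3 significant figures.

Net gain ≈ 0.344 W

Area A = 0.0903 m².
Net radiated power P_net = εσA(T⁴ − T₀⁴) = 0.309×5.670×10⁻⁸×0.0903×(33.9⁴ − 121.6⁴).
T⁴ − T₀⁴ = 1.32068×10⁶ − 2.18642×10⁸ = -2.17321×10⁸ K⁴, so P_net = -0.344 W — negative, meaning a net gain of 0.344 W.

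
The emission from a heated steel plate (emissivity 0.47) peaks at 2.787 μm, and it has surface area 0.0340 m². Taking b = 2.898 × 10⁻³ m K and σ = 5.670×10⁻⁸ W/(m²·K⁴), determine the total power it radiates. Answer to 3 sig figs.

Wien's law: T = b/λ_max = 2.898×10⁻³/2.787×10⁻⁶ = 1039.83 K.
Area A = 0.0340 m².
Then P = εσAT⁴ = 0.47×5.670×10⁻⁸×0.0340×(1039.83)⁴ = 1.06×10³ W.

P ≈ 1.06×10³ W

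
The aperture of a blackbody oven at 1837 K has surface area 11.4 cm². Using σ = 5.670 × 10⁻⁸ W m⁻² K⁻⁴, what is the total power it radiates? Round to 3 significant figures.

P ≈ 736 W

Area A = 11.4 cm² = 1.14×10⁻³ m².
P = σAT⁴ = 5.670×10⁻⁸ × 1.14×10⁻³ × (1837)⁴ = 736 W.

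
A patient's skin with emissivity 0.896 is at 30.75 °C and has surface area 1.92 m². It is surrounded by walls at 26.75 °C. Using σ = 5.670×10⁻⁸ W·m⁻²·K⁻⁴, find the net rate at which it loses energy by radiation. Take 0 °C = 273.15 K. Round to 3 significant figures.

Net loss ≈ 42.9 W

T = 30.75 °C + 273.15 = 303.90 K.
Surroundings: T = 26.75 °C + 273.15 = 299.90 K.
Area A = 1.92 m².
Net radiated power P_net = εσA(T⁴ − T₀⁴) = 0.896×5.670×10⁻⁸×1.92×(303.90⁴ − 299.90⁴).
T⁴ − T₀⁴ = 8.52948×10⁹ − 8.08921×10⁹ = 4.40270×10⁸ K⁴, so P_net = 42.9 W.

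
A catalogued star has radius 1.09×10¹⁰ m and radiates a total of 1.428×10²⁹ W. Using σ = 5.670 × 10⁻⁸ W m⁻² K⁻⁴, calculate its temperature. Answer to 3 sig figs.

Surface area A = 4πR² = 4π(1.09×10¹⁰ m)² = 1.49301×10²¹ m².
P = σAT⁴ ⇒ T = (P/(σA))^(1/4) = (1.428×10²⁹/(5.670×10⁻⁸×1.49301×10²¹))^(1/4) = 6.41×10³ K.

T ≈ 6.41×10³ K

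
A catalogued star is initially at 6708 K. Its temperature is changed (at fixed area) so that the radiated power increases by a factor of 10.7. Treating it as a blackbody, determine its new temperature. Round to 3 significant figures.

P ∝ T⁴, so T₂/T₁ = (P₂/P₁)^(1/4) = (10.7)^(1/4) = 1.80861.
T₂ = 6708 × 1.80861 = 1.21×10⁴ K.

T₂ ≈ 1.21×10⁴ K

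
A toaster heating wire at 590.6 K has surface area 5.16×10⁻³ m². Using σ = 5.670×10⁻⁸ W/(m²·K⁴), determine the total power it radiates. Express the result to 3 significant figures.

P ≈ 35.6 W

Area A = 5.16×10⁻³ m².
P = σAT⁴ = 5.670×10⁻⁸ × 5.16×10⁻³ × (590.6)⁴ = 35.6 W.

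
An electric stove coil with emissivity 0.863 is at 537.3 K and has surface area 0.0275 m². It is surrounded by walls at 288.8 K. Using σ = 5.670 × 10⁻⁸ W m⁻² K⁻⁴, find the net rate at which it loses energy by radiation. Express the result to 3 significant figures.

Net loss ≈ 103 W

Area A = 0.0275 m².
Net radiated power P_net = εσA(T⁴ − T₀⁴) = 0.863×5.670×10⁻⁸×0.0275×(537.3⁴ − 288.8⁴).
T⁴ − T₀⁴ = 8.33427×10¹⁰ − 6.95647×10⁹ = 7.63862×10¹⁰ K⁴, so P_net = 103 W.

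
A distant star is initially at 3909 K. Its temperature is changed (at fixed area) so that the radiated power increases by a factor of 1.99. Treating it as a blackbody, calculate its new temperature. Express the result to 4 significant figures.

P ∝ T⁴, so T₂/T₁ = (P₂/P₁)^(1/4) = (1.99)^(1/4) = 1.18772.
T₂ = 3909 × 1.18772 = 4643 K.

T₂ ≈ 4643 K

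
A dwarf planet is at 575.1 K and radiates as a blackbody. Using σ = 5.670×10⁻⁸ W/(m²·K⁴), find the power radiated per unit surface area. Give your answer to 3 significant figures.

I ≈ 6.20×10³ W/m²

Stefan–Boltzmann: I = σT⁴ = 5.670×10⁻⁸ × (575.1)⁴ = 6.20×10³ W/m².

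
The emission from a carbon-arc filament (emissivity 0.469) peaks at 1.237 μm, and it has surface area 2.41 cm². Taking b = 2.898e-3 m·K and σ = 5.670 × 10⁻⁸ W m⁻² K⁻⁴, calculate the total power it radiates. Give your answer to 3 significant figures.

P ≈ 193 W

Wien's law: T = b/λ_max = 2.898×10⁻³/1.237×10⁻⁶ = 2342.76 K.
Area A = 2.41 cm² = 2.41×10⁻⁴ m².
Then P = εσAT⁴ = 0.469×5.670×10⁻⁸×2.41×10⁻⁴×(2342.76)⁴ = 193 W.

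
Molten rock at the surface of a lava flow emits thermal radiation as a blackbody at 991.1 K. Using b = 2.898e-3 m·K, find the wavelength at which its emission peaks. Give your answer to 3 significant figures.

Wien's displacement law: λ_max = b/T = (2.898×10⁻³ m·K)/(991.1 K) = 2.924×10⁻⁶ m.
That is 2.92 μm, in the infrared range.

λ_max ≈ 2.92 μm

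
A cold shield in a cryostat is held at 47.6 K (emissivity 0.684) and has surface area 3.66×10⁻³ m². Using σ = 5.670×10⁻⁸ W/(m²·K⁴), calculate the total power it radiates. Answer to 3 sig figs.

P ≈ 7.29×10⁻⁴ W

Area A = 3.66×10⁻³ m².
P = εσAT⁴ = 0.684 × 5.670×10⁻⁸ × 3.66×10⁻³ × (47.6)⁴ = 7.29×10⁻⁴ W.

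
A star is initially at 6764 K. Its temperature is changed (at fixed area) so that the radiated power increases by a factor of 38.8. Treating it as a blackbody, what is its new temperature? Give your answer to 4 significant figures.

T₂ ≈ 1.688×10⁴ K

P ∝ T⁴, so T₂/T₁ = (P₂/P₁)^(1/4) = (38.8)^(1/4) = 2.49579.
T₂ = 6764 × 2.49579 = 1.688×10⁴ K.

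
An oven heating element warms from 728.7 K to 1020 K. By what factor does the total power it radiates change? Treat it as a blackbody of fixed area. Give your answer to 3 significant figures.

P ∝ T⁴, so P₂/P₁ = (T₂/T₁)⁴ = (1020/728.7)⁴ = (1.39975)⁴ = 3.84.

P₂/P₁ ≈ 3.84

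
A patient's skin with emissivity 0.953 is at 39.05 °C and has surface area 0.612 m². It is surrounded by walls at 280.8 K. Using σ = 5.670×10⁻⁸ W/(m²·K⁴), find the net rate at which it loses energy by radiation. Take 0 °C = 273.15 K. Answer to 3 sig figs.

Net loss ≈ 109 W

T = 39.05 °C + 273.15 = 312.20 K.
Area A = 0.612 m².
Net radiated power P_net = εσA(T⁴ − T₀⁴) = 0.953×5.670×10⁻⁸×0.612×(312.20⁴ − 280.8⁴).
T⁴ − T₀⁴ = 9.50017×10⁹ − 6.21711×10⁹ = 3.28306×10⁹ K⁴, so P_net = 109 W.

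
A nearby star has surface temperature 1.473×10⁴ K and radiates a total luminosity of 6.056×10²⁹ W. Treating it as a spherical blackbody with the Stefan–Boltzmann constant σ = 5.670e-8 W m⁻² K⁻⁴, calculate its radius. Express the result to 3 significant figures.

R ≈ 4.25×10⁹ m

L = 4πR²σT⁴ ⇒ R = √(L/(4πσT⁴)).
σT⁴ = 2.66928×10⁹ W/m², so R = √(6.056×10²⁹/(4π×2.66928×10⁹)) = 4.25×10⁹ m.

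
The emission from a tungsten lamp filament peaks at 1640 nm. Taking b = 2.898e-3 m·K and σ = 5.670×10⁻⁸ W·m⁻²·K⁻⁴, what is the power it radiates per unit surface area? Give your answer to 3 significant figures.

Wien's law: T = b/λ_max = 2.898×10⁻³/1.640×10⁻⁶ = 1767.07 K.
Then I = σT⁴ = 5.670×10⁻⁸×(1767.07)⁴ = 5.53×10⁵ W/m².

I ≈ 5.53×10⁵ W/m²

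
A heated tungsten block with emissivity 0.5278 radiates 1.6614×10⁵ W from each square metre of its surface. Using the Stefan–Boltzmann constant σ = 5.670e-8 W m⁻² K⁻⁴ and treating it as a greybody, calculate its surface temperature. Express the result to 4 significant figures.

T ≈ 1535 K

I = εσT⁴, so T = (I/εσ)^(1/4) = (1.6614×10⁵/(0.5278×5.670×10⁻⁸))^(1/4) = 1535 K.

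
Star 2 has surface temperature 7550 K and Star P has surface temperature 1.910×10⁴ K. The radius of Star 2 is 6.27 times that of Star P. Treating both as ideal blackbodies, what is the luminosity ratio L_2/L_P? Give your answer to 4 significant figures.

L_2/L_P ≈ 0.9598

L ∝ R²T⁴, so L_2/L_P = (R_2/R_P)²(T_2/T_P)⁴ = (6.27)² × (7550/1.910×10⁴)⁴ = 39.3129 × 0.0244149 = 0.9598.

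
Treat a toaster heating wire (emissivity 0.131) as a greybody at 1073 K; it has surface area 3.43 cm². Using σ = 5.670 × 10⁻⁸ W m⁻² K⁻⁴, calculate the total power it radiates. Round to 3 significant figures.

Area A = 3.43 cm² = 3.43×10⁻⁴ m².
P = εσAT⁴ = 0.131 × 5.670×10⁻⁸ × 3.43×10⁻⁴ × (1073)⁴ = 3.38 W.

P ≈ 3.38 W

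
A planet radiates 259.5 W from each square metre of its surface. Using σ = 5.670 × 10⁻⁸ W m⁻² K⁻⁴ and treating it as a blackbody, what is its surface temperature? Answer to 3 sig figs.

T ≈ 260 K

I = σT⁴, so T = (I/σ)^(1/4) = (259.5/(5.670×10⁻⁸))^(1/4) = 260 K.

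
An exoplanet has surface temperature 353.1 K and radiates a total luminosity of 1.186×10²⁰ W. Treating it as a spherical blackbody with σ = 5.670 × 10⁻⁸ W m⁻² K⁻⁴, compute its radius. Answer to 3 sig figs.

R ≈ 1.03×10⁸ m

L = 4πR²σT⁴ ⇒ R = √(L/(4πσT⁴)).
σT⁴ = 881.402 W/m², so R = √(1.186×10²⁰/(4π×881.402)) = 1.03×10⁸ m.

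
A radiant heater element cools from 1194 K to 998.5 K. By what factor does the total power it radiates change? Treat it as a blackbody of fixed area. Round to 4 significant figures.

P₂/P₁ ≈ 0.4891

P ∝ T⁴, so P₂/P₁ = (T₂/T₁)⁴ = (998.5/1194)⁴ = (0.836265)⁴ = 0.4891.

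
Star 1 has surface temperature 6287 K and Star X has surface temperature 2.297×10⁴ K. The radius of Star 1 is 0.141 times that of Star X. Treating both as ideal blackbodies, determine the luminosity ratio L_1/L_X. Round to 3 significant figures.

L ∝ R²T⁴, so L_1/L_X = (R_1/R_X)²(T_1/T_X)⁴ = (0.141)² × (6287/2.297×10⁴)⁴ = 0.019881 × 5.61216×10⁻³ = 1.12×10⁻⁴.

L_1/L_X ≈ 1.12×10⁻⁴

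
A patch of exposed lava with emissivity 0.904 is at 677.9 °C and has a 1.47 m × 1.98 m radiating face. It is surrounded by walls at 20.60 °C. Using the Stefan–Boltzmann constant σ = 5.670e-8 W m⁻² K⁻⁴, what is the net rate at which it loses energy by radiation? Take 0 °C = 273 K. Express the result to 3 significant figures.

Net loss ≈ 1.21×10⁵ W

T = 677.9 °C + 273 = 950.9 K.
Surroundings: T = 20.60 °C + 273 = 293.60 K.
Area A = 1.47 × 1.98 = 2.9106 m².
Net radiated power P_net = εσA(T⁴ − T₀⁴) = 0.904×5.670×10⁻⁸×2.9106×(950.9⁴ − 293.60⁴).
T⁴ − T₀⁴ = 8.17597×10¹¹ − 7.43061×10⁹ = 8.10166×10¹¹ K⁴, so P_net = 1.21×10⁵ W.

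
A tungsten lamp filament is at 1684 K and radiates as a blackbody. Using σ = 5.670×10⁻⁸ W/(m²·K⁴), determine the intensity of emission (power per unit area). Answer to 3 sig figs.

Stefan–Boltzmann: I = σT⁴ = 5.670×10⁻⁸ × (1684)⁴ = 4.56×10⁵ W/m².

I ≈ 4.56×10⁵ W/m²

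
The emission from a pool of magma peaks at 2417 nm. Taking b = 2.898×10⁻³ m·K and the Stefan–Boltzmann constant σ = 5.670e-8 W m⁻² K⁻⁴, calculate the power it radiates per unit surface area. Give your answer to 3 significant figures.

Wien's law: T = b/λ_max = 2.898×10⁻³/2.417×10⁻⁶ = 1199.01 K.
Then I = σT⁴ = 5.670×10⁻⁸×(1199.01)⁴ = 1.17×10⁵ W/m².

I ≈ 1.17×10⁵ W/m²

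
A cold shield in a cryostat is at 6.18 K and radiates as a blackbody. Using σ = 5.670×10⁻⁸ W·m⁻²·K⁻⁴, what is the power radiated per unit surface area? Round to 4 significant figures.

I ≈ 8.271×10⁻⁵ W/m²

Stefan–Boltzmann: I = σT⁴ = 5.670×10⁻⁸ × (6.18)⁴ = 8.271×10⁻⁵ W/m².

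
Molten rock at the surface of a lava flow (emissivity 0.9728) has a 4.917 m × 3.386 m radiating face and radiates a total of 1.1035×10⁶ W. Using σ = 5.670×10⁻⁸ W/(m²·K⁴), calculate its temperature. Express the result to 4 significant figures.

T ≈ 1047 K

Area A = 4.917 × 3.386 = 16.649 m².
P = εσAT⁴ ⇒ T = (P/(εσA))^(1/4) = (1.1035×10⁶/(0.9728×5.670×10⁻⁸×16.649))^(1/4) = 1047 K.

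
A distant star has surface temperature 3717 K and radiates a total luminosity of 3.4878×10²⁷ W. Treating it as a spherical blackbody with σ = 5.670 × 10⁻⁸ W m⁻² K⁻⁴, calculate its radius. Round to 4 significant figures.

R ≈ 5.064×10⁹ m

L = 4πR²σT⁴ ⇒ R = √(L/(4πσT⁴)).
σT⁴ = 1.08231×10⁷ W/m², so R = √(3.4878×10²⁷/(4π×1.08231×10⁷)) = 5.064×10⁹ m.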